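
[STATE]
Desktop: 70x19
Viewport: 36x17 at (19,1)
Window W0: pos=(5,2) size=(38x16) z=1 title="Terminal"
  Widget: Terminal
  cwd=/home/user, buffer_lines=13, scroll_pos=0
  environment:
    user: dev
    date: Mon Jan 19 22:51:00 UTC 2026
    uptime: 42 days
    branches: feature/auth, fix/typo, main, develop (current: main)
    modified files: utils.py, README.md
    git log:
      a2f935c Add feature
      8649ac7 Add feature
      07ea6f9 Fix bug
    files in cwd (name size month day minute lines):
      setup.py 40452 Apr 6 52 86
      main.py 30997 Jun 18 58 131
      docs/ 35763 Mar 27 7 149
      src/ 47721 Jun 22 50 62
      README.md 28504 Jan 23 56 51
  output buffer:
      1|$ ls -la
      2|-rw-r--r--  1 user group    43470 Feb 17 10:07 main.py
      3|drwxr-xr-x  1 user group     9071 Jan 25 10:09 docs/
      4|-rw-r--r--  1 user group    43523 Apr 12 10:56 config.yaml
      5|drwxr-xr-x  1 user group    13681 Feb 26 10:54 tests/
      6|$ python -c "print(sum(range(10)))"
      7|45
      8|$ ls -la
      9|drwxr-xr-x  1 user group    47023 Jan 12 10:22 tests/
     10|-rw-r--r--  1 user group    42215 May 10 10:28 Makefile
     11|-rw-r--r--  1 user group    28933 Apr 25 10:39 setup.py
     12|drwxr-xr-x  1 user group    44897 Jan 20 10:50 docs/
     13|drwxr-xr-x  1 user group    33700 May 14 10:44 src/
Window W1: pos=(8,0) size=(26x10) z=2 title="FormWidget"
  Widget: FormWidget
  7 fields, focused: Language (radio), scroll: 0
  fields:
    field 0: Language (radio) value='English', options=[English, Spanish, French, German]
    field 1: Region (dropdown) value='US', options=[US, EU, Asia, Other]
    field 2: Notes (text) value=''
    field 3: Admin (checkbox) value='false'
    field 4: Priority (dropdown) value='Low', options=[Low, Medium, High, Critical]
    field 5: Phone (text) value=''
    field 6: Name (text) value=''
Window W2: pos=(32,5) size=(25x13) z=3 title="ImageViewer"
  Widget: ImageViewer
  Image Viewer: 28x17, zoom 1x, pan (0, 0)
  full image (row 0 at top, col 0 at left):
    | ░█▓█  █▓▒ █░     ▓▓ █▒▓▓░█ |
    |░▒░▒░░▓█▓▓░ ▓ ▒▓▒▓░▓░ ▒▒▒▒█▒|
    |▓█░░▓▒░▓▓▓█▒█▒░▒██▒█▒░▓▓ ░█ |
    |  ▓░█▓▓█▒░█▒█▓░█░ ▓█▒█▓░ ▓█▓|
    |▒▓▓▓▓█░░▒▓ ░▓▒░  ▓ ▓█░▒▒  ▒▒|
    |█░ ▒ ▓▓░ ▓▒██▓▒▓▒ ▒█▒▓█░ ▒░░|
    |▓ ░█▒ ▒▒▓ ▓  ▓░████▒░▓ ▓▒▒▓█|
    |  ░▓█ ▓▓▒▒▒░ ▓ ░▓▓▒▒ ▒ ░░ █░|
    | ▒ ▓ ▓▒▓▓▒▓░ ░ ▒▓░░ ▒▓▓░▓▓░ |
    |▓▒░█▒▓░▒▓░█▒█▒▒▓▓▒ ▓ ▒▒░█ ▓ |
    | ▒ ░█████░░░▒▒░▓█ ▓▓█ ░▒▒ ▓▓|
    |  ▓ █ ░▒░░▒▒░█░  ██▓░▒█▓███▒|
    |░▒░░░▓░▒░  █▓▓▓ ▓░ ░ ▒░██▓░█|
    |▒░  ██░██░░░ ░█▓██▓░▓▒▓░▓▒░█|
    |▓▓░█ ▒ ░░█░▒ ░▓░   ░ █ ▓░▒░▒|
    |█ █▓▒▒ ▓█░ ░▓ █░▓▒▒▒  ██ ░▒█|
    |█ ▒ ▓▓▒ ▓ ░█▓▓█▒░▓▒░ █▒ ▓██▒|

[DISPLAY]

t             ┃                     
──────────────┨━━━━━━━━┓            
:   (●) Englis┃        ┃            
    [US     ▼]┃────────┨            
    [        ┏━━━━━━━━━━━━━━━━━━━━━━
    [ ]      ┃ ImageViewer          
:   [Low    ▼┠──────────────────────
    [        ┃ ░█▓█  █▓▒ █░     ▓▓ █
━━━━━━━━━━━━━┃░▒░▒░░▓█▓▓░ ▓ ▒▓▒▓░▓░ 
print(sum(ran┃▓█░░▓▒░▓▓▓█▒█▒░▒██▒█▒░
             ┃  ▓░█▓▓█▒░█▒█▓░█░ ▓█▒█
             ┃▒▓▓▓▓█░░▒▓ ░▓▒░  ▓ ▓█░
 user group  ┃█░ ▒ ▓▓░ ▓▒██▓▒▓▒ ▒█▒▓
 user group  ┃▓ ░█▒ ▒▒▓ ▓  ▓░████▒░▓
 user group  ┃  ░▓█ ▓▓▒▒▒░ ▓ ░▓▓▒▒ ▒
 user group  ┃ ▒ ▓ ▓▒▓▓▒▓░ ░ ▒▓░░ ▒▓
━━━━━━━━━━━━━┗━━━━━━━━━━━━━━━━━━━━━━


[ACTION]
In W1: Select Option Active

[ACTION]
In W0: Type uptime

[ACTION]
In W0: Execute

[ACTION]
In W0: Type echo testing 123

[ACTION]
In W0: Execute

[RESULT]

t             ┃                     
──────────────┨━━━━━━━━┓            
:   (●) Englis┃        ┃            
    [US     ▼]┃────────┨            
    [        ┏━━━━━━━━━━━━━━━━━━━━━━
    [ ]      ┃ ImageViewer          
:   [Low    ▼┠──────────────────────
    [        ┃ ░█▓█  █▓▒ █░     ▓▓ █
━━━━━━━━━━━━━┃░▒░▒░░▓█▓▓░ ▓ ▒▓▒▓░▓░ 
 user group  ┃▓█░░▓▒░▓▓▓█▒█▒░▒██▒█▒░
 user group  ┃  ▓░█▓▓█▒░█▒█▓░█░ ▓█▒█
             ┃▒▓▓▓▓█░░▒▓ ░▓▒░  ▓ ▓█░
 days        ┃█░ ▒ ▓▓░ ▓▒██▓▒▓▒ ▒█▒▓
g 123        ┃▓ ░█▒ ▒▒▓ ▓  ▓░████▒░▓
             ┃  ░▓█ ▓▓▒▒▒░ ▓ ░▓▓▒▒ ▒
             ┃ ▒ ▓ ▓▒▓▓▒▓░ ░ ▒▓░░ ▒▓
━━━━━━━━━━━━━┗━━━━━━━━━━━━━━━━━━━━━━


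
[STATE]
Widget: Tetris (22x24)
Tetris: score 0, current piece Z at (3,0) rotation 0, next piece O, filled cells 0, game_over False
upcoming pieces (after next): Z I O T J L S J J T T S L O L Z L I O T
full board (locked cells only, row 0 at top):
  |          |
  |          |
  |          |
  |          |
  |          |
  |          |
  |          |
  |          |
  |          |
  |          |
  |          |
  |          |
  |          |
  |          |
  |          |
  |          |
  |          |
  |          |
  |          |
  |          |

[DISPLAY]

   ▓▓     │Next:      
    ▓▓    │▓▓         
          │▓▓         
          │           
          │           
          │           
          │Score:     
          │0          
          │           
          │           
          │           
          │           
          │           
          │           
          │           
          │           
          │           
          │           
          │           
          │           
          │           
          │           
          │           
          │           


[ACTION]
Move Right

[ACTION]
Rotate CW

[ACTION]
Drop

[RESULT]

          │Next:      
     ▓    │▓▓         
    ▓▓    │▓▓         
    ▓     │           
          │           
          │           
          │Score:     
          │0          
          │           
          │           
          │           
          │           
          │           
          │           
          │           
          │           
          │           
          │           
          │           
          │           
          │           
          │           
          │           
          │           


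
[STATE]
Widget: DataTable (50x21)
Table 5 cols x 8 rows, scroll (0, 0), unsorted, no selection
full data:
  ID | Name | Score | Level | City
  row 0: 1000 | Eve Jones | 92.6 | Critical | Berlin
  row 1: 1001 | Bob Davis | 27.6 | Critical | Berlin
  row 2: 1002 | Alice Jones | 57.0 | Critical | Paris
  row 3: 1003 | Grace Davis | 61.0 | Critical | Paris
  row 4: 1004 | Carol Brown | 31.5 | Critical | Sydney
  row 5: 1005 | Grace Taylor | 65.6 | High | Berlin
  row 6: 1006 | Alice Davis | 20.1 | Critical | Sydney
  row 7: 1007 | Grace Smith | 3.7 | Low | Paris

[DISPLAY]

ID  │Name        │Score│Level   │City             
────┼────────────┼─────┼────────┼──────           
1000│Eve Jones   │92.6 │Critical│Berlin           
1001│Bob Davis   │27.6 │Critical│Berlin           
1002│Alice Jones │57.0 │Critical│Paris            
1003│Grace Davis │61.0 │Critical│Paris            
1004│Carol Brown │31.5 │Critical│Sydney           
1005│Grace Taylor│65.6 │High    │Berlin           
1006│Alice Davis │20.1 │Critical│Sydney           
1007│Grace Smith │3.7  │Low     │Paris            
                                                  
                                                  
                                                  
                                                  
                                                  
                                                  
                                                  
                                                  
                                                  
                                                  
                                                  


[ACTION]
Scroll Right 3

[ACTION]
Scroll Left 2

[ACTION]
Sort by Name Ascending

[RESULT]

ID  │Name       ▲│Score│Level   │City             
────┼────────────┼─────┼────────┼──────           
1006│Alice Davis │20.1 │Critical│Sydney           
1002│Alice Jones │57.0 │Critical│Paris            
1001│Bob Davis   │27.6 │Critical│Berlin           
1004│Carol Brown │31.5 │Critical│Sydney           
1000│Eve Jones   │92.6 │Critical│Berlin           
1003│Grace Davis │61.0 │Critical│Paris            
1007│Grace Smith │3.7  │Low     │Paris            
1005│Grace Taylor│65.6 │High    │Berlin           
                                                  
                                                  
                                                  
                                                  
                                                  
                                                  
                                                  
                                                  
                                                  
                                                  
                                                  


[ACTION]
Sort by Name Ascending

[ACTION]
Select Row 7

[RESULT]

ID  │Name       ▲│Score│Level   │City             
────┼────────────┼─────┼────────┼──────           
1006│Alice Davis │20.1 │Critical│Sydney           
1002│Alice Jones │57.0 │Critical│Paris            
1001│Bob Davis   │27.6 │Critical│Berlin           
1004│Carol Brown │31.5 │Critical│Sydney           
1000│Eve Jones   │92.6 │Critical│Berlin           
1003│Grace Davis │61.0 │Critical│Paris            
1007│Grace Smith │3.7  │Low     │Paris            
>005│Grace Taylor│65.6 │High    │Berlin           
                                                  
                                                  
                                                  
                                                  
                                                  
                                                  
                                                  
                                                  
                                                  
                                                  
                                                  


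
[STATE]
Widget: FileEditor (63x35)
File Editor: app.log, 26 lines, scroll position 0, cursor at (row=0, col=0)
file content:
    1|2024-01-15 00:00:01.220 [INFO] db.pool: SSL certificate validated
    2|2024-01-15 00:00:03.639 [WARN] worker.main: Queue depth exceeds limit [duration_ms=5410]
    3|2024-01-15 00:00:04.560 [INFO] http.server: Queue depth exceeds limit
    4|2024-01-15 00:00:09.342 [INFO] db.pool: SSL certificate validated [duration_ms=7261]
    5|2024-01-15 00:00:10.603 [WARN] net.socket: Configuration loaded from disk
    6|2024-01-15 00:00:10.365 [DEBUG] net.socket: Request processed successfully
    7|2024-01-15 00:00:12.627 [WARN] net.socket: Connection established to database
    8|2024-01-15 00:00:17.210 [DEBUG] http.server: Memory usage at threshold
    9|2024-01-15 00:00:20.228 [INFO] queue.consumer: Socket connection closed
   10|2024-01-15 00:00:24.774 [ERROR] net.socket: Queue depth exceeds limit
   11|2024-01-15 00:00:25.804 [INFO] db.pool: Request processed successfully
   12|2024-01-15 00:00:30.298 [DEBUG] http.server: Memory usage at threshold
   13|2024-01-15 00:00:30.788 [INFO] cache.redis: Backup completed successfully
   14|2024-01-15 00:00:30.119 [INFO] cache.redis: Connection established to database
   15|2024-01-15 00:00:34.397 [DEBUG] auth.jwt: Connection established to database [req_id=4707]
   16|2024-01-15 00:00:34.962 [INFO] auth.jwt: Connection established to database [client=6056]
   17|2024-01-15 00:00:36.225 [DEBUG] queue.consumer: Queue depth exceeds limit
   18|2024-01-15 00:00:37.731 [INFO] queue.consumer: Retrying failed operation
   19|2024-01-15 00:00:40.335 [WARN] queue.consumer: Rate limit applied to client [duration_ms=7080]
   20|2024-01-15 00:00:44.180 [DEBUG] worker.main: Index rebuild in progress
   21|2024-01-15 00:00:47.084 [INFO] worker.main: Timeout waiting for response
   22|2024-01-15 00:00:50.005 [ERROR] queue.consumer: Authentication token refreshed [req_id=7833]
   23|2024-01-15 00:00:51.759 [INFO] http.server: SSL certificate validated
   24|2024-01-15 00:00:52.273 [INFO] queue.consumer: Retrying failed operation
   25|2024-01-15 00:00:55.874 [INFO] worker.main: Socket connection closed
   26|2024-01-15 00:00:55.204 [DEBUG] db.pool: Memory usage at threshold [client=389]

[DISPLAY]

█024-01-15 00:00:01.220 [INFO] db.pool: SSL certificate valida▲
2024-01-15 00:00:03.639 [WARN] worker.main: Queue depth exceed█
2024-01-15 00:00:04.560 [INFO] http.server: Queue depth exceed░
2024-01-15 00:00:09.342 [INFO] db.pool: SSL certificate valida░
2024-01-15 00:00:10.603 [WARN] net.socket: Configuration loade░
2024-01-15 00:00:10.365 [DEBUG] net.socket: Request processed ░
2024-01-15 00:00:12.627 [WARN] net.socket: Connection establis░
2024-01-15 00:00:17.210 [DEBUG] http.server: Memory usage at t░
2024-01-15 00:00:20.228 [INFO] queue.consumer: Socket connecti░
2024-01-15 00:00:24.774 [ERROR] net.socket: Queue depth exceed░
2024-01-15 00:00:25.804 [INFO] db.pool: Request processed succ░
2024-01-15 00:00:30.298 [DEBUG] http.server: Memory usage at t░
2024-01-15 00:00:30.788 [INFO] cache.redis: Backup completed s░
2024-01-15 00:00:30.119 [INFO] cache.redis: Connection establi░
2024-01-15 00:00:34.397 [DEBUG] auth.jwt: Connection establish░
2024-01-15 00:00:34.962 [INFO] auth.jwt: Connection establishe░
2024-01-15 00:00:36.225 [DEBUG] queue.consumer: Queue depth ex░
2024-01-15 00:00:37.731 [INFO] queue.consumer: Retrying failed░
2024-01-15 00:00:40.335 [WARN] queue.consumer: Rate limit appl░
2024-01-15 00:00:44.180 [DEBUG] worker.main: Index rebuild in ░
2024-01-15 00:00:47.084 [INFO] worker.main: Timeout waiting fo░
2024-01-15 00:00:50.005 [ERROR] queue.consumer: Authentication░
2024-01-15 00:00:51.759 [INFO] http.server: SSL certificate va░
2024-01-15 00:00:52.273 [INFO] queue.consumer: Retrying failed░
2024-01-15 00:00:55.874 [INFO] worker.main: Socket connection ░
2024-01-15 00:00:55.204 [DEBUG] db.pool: Memory usage at thres░
                                                              ░
                                                              ░
                                                              ░
                                                              ░
                                                              ░
                                                              ░
                                                              ░
                                                              ░
                                                              ▼


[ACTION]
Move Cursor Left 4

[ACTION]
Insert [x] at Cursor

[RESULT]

x█024-01-15 00:00:01.220 [INFO] db.pool: SSL certificate valid▲
2024-01-15 00:00:03.639 [WARN] worker.main: Queue depth exceed█
2024-01-15 00:00:04.560 [INFO] http.server: Queue depth exceed░
2024-01-15 00:00:09.342 [INFO] db.pool: SSL certificate valida░
2024-01-15 00:00:10.603 [WARN] net.socket: Configuration loade░
2024-01-15 00:00:10.365 [DEBUG] net.socket: Request processed ░
2024-01-15 00:00:12.627 [WARN] net.socket: Connection establis░
2024-01-15 00:00:17.210 [DEBUG] http.server: Memory usage at t░
2024-01-15 00:00:20.228 [INFO] queue.consumer: Socket connecti░
2024-01-15 00:00:24.774 [ERROR] net.socket: Queue depth exceed░
2024-01-15 00:00:25.804 [INFO] db.pool: Request processed succ░
2024-01-15 00:00:30.298 [DEBUG] http.server: Memory usage at t░
2024-01-15 00:00:30.788 [INFO] cache.redis: Backup completed s░
2024-01-15 00:00:30.119 [INFO] cache.redis: Connection establi░
2024-01-15 00:00:34.397 [DEBUG] auth.jwt: Connection establish░
2024-01-15 00:00:34.962 [INFO] auth.jwt: Connection establishe░
2024-01-15 00:00:36.225 [DEBUG] queue.consumer: Queue depth ex░
2024-01-15 00:00:37.731 [INFO] queue.consumer: Retrying failed░
2024-01-15 00:00:40.335 [WARN] queue.consumer: Rate limit appl░
2024-01-15 00:00:44.180 [DEBUG] worker.main: Index rebuild in ░
2024-01-15 00:00:47.084 [INFO] worker.main: Timeout waiting fo░
2024-01-15 00:00:50.005 [ERROR] queue.consumer: Authentication░
2024-01-15 00:00:51.759 [INFO] http.server: SSL certificate va░
2024-01-15 00:00:52.273 [INFO] queue.consumer: Retrying failed░
2024-01-15 00:00:55.874 [INFO] worker.main: Socket connection ░
2024-01-15 00:00:55.204 [DEBUG] db.pool: Memory usage at thres░
                                                              ░
                                                              ░
                                                              ░
                                                              ░
                                                              ░
                                                              ░
                                                              ░
                                                              ░
                                                              ▼


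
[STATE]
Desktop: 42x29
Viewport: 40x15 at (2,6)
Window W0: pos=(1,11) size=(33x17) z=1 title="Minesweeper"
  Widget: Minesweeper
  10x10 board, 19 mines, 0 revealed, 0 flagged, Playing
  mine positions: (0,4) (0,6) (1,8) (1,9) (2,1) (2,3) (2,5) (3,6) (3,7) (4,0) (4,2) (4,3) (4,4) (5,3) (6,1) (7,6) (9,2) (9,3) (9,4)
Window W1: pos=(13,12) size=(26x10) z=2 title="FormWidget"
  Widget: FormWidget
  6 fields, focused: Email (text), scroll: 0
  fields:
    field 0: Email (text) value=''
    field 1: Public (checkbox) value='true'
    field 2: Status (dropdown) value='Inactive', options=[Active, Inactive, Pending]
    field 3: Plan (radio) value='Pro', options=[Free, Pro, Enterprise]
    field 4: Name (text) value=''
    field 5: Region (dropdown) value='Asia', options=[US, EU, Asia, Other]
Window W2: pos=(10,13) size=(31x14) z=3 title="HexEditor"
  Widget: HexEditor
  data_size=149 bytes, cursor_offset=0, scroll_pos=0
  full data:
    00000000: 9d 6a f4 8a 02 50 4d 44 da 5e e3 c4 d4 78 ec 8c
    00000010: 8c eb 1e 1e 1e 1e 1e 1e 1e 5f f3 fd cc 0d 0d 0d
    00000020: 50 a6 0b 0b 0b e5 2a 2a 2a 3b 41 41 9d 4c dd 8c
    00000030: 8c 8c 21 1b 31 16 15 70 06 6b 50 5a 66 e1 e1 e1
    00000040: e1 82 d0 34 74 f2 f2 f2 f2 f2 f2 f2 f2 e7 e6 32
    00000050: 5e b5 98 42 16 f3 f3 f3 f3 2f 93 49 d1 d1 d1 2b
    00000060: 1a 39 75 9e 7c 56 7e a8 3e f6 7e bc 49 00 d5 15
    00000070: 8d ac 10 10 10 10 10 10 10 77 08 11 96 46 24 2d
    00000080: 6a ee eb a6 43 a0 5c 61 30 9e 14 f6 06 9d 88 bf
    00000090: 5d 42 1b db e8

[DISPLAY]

                                        
                                        
                                        
                                        
                                        
━━━━━━━━━━━━━━━━━━━━━━━━━━━━━━━┓        
 Minesweepe┏━━━━━━━━━━━━━━━━━━━━━━━━┓   
────────┏━━━━━━━━━━━━━━━━━━━━━━━━━━━━━┓ 
■■■■■■■■┃ HexEditor                   ┃ 
■■■■■■■■┠─────────────────────────────┨ 
■■■■■■■■┃00000000  9D 6a f4 8a 02 50 4┃ 
■■■■■■■■┃00000010  8c eb 1e 1e 1e 1e 1┃ 
■■■■■■■■┃00000020  50 a6 0b 0b 0b e5 2┃ 
■■■■■■■■┃00000030  8c 8c 21 1b 31 16 1┃ 
■■■■■■■■┃00000040  e1 82 d0 34 74 f2 f┃ 


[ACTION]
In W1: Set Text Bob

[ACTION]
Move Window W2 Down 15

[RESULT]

                                        
                                        
                                        
                                        
                                        
━━━━━━━━━━━━━━━━━━━━━━━━━━━━━━━┓        
 Minesweepe┏━━━━━━━━━━━━━━━━━━━━━━━━┓   
───────────┃ FormWidget             ┃   
■■■■■■■■■■ ┠────────────────────────┨   
■■■■■■■■┏━━━━━━━━━━━━━━━━━━━━━━━━━━━━━┓ 
■■■■■■■■┃ HexEditor                   ┃ 
■■■■■■■■┠─────────────────────────────┨ 
■■■■■■■■┃00000000  9D 6a f4 8a 02 50 4┃ 
■■■■■■■■┃00000010  8c eb 1e 1e 1e 1e 1┃ 
■■■■■■■■┃00000020  50 a6 0b 0b 0b e5 2┃ 


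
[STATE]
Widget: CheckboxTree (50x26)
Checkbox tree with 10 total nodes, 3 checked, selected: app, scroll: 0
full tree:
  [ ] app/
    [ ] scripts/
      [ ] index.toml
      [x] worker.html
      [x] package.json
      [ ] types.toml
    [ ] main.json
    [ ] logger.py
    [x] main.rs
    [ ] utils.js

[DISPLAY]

>[-] app/                                         
   [-] scripts/                                   
     [ ] index.toml                               
     [x] worker.html                              
     [x] package.json                             
     [ ] types.toml                               
   [ ] main.json                                  
   [ ] logger.py                                  
   [x] main.rs                                    
   [ ] utils.js                                   
                                                  
                                                  
                                                  
                                                  
                                                  
                                                  
                                                  
                                                  
                                                  
                                                  
                                                  
                                                  
                                                  
                                                  
                                                  
                                                  


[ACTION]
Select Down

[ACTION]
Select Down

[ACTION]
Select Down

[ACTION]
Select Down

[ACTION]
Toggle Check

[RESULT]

 [-] app/                                         
   [-] scripts/                                   
     [ ] index.toml                               
     [x] worker.html                              
>    [ ] package.json                             
     [ ] types.toml                               
   [ ] main.json                                  
   [ ] logger.py                                  
   [x] main.rs                                    
   [ ] utils.js                                   
                                                  
                                                  
                                                  
                                                  
                                                  
                                                  
                                                  
                                                  
                                                  
                                                  
                                                  
                                                  
                                                  
                                                  
                                                  
                                                  


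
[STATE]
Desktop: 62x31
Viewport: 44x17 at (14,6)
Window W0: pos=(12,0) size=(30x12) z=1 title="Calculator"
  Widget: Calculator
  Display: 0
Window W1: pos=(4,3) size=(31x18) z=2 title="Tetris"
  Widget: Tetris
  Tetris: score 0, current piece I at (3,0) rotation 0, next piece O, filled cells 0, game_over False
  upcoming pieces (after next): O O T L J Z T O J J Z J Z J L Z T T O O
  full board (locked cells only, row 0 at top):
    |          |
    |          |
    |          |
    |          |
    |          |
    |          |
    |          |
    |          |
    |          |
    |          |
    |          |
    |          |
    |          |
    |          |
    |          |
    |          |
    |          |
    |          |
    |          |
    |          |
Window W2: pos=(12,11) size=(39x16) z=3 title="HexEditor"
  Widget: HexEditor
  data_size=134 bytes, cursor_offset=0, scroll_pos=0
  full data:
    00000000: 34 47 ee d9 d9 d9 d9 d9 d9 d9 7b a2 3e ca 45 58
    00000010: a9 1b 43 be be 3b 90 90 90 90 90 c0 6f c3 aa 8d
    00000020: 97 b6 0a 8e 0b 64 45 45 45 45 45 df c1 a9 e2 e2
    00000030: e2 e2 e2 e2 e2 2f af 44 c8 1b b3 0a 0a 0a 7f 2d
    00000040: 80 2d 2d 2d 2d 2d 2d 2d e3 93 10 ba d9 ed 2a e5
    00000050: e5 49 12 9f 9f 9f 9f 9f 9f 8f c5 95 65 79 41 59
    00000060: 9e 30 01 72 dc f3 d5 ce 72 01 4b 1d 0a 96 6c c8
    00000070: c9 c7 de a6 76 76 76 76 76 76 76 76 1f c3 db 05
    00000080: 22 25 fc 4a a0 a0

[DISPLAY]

 │Next:             ┃      ┃                
 │▓▓                ┃      ┃                
 │▓▓                ┃      ┃                
 │                  ┃      ┃                
 │                  ┃      ┃                
━━━━━━━━━━━━━━━━━━━━━━━━━━━━━━━━━━━━┓       
HexEditor                           ┃       
────────────────────────────────────┨       
0000000  34 47 ee d9 d9 d9 d9 d9  d9┃       
0000010  a9 1b 43 be be 3b 90 90  90┃       
0000020  97 b6 0a 8e 0b 64 45 45  45┃       
0000030  e2 e2 e2 e2 e2 2f af 44  c8┃       
0000040  80 2d 2d 2d 2d 2d 2d 2d  e3┃       
0000050  e5 49 12 9f 9f 9f 9f 9f  9f┃       
0000060  9e 30 01 72 dc f3 d5 ce  72┃       
0000070  c9 c7 de a6 76 76 76 76  76┃       
0000080  22 25 fc 4a a0 a0          ┃       


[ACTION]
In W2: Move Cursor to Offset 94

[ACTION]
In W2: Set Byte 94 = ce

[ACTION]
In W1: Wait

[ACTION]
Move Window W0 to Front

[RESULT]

───┼───┼───┼───┤           ┃                
 4 │ 5 │ 6 │ × │           ┃                
───┼───┼───┼───┤           ┃                
 1 │ 2 │ 3 │ - │           ┃                
───┴───┴───┴───┘           ┃                
━━━━━━━━━━━━━━━━━━━━━━━━━━━┛━━━━━━━━┓       
HexEditor                           ┃       
────────────────────────────────────┨       
0000000  34 47 ee d9 d9 d9 d9 d9  d9┃       
0000010  a9 1b 43 be be 3b 90 90  90┃       
0000020  97 b6 0a 8e 0b 64 45 45  45┃       
0000030  e2 e2 e2 e2 e2 2f af 44  c8┃       
0000040  80 2d 2d 2d 2d 2d 2d 2d  e3┃       
0000050  e5 49 12 9f 9f 9f 9f 9f  9f┃       
0000060  9e 30 01 72 dc f3 d5 ce  72┃       
0000070  c9 c7 de a6 76 76 76 76  76┃       
0000080  22 25 fc 4a a0 a0          ┃       


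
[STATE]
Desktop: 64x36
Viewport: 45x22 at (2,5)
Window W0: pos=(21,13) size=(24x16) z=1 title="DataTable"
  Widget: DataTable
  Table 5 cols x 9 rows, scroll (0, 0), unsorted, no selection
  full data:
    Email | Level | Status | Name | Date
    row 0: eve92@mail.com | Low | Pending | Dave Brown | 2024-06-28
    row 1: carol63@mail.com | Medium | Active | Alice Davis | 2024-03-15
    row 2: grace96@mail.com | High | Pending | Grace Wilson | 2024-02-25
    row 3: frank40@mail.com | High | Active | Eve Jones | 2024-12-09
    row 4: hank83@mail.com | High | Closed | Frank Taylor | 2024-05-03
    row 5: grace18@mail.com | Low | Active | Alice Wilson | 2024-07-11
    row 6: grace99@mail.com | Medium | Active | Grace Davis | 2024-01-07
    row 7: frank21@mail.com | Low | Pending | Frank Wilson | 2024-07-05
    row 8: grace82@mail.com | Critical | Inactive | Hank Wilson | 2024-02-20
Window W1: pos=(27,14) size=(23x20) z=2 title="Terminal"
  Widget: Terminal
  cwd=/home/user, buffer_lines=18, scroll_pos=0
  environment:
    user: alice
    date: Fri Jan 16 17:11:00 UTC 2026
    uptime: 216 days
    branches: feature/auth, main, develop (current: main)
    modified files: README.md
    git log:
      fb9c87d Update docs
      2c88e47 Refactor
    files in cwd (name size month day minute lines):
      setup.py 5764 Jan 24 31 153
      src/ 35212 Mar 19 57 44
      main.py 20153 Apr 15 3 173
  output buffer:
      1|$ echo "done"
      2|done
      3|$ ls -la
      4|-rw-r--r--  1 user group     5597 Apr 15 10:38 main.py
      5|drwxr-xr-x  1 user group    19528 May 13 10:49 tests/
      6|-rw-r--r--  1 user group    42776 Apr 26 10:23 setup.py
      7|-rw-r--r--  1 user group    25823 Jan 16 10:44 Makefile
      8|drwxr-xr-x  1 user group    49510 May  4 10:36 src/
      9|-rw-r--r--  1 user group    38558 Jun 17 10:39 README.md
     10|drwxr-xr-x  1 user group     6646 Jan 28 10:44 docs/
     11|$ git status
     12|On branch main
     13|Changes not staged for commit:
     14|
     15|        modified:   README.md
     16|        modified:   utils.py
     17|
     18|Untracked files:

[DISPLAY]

                                             
                                             
                                             
                                             
                                             
                                             
                                             
                                             
                   ┏━━━━━━━━━━━━━━━━━━━━━━┓  
                   ┃ Data┏━━━━━━━━━━━━━━━━━━━
                   ┠─────┃ Terminal          
                   ┃Email┠───────────────────
                   ┃─────┃$ echo "done"      
                   ┃eve92┃done               
                   ┃carol┃$ ls -la           
                   ┃grace┃-rw-r--r--  1 user 
                   ┃frank┃drwxr-xr-x  1 user 
                   ┃hank8┃-rw-r--r--  1 user 
                   ┃grace┃-rw-r--r--  1 user 
                   ┃grace┃drwxr-xr-x  1 user 
                   ┃frank┃-rw-r--r--  1 user 
                   ┃grace┃drwxr-xr-x  1 user 


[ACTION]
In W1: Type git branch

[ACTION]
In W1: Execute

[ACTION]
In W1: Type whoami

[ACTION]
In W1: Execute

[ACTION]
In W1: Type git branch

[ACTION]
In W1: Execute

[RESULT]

                                             
                                             
                                             
                                             
                                             
                                             
                                             
                                             
                   ┏━━━━━━━━━━━━━━━━━━━━━━┓  
                   ┃ Data┏━━━━━━━━━━━━━━━━━━━
                   ┠─────┃ Terminal          
                   ┃Email┠───────────────────
                   ┃─────┃                   
                   ┃eve92┃        modified:  
                   ┃carol┃        modified:  
                   ┃grace┃                   
                   ┃frank┃Untracked files:   
                   ┃hank8┃$ git branch       
                   ┃grace┃  feature/auth     
                   ┃grace┃* main             
                   ┃frank┃  develop          
                   ┃grace┃$ whoami           


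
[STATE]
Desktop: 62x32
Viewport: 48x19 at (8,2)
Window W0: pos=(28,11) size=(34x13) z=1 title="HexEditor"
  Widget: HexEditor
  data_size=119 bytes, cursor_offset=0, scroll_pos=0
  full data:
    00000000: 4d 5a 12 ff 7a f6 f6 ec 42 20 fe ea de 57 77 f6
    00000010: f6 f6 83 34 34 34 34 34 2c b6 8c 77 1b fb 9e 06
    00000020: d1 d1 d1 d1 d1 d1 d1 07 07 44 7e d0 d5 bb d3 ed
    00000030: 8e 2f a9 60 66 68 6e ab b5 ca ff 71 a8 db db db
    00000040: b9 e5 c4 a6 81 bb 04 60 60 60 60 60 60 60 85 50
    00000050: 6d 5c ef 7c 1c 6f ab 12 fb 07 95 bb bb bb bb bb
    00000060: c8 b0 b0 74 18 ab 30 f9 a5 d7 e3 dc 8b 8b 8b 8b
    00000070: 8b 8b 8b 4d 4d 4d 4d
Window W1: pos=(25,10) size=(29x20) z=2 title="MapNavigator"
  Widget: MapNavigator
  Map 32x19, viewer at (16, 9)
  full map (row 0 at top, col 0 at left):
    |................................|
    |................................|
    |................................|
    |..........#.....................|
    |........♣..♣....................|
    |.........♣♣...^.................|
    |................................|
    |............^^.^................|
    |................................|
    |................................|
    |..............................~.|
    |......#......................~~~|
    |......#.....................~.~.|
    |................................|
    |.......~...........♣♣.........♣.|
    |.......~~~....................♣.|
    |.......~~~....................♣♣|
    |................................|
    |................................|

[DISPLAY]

                                                
                                                
                                                
                                                
                                                
                                                
                                                
                                                
                 ┏━━━━━━━━━━━━━━━━━━━━━━━━━━━┓  
                 ┃ MapNavigator              ┃━━
                 ┠───────────────────────────┨  
                 ┃...........................┃──
                 ┃...........................┃f6
                 ┃.......#...................┃34
                 ┃.....♣..♣..................┃d1
                 ┃......♣♣...^...............┃68
                 ┃...........................┃bb
                 ┃.........^^.^..............┃6f
                 ┃...........................┃ab


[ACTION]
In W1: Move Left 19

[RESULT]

                                                
                                                
                                                
                                                
                                                
                                                
                                                
                                                
                 ┏━━━━━━━━━━━━━━━━━━━━━━━━━━━┓  
                 ┃ MapNavigator              ┃━━
                 ┠───────────────────────────┨  
                 ┃             ..............┃──
                 ┃             ..............┃f6
                 ┃             ..........#...┃34
                 ┃             ........♣..♣..┃d1
                 ┃             .........♣♣...┃68
                 ┃             ..............┃bb
                 ┃             ............^^┃6f
                 ┃             ..............┃ab


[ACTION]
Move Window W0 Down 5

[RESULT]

                                                
                                                
                                                
                                                
                                                
                                                
                                                
                                                
                 ┏━━━━━━━━━━━━━━━━━━━━━━━━━━━┓  
                 ┃ MapNavigator              ┃  
                 ┠───────────────────────────┨  
                 ┃             ..............┃  
                 ┃             ..............┃  
                 ┃             ..........#...┃  
                 ┃             ........♣..♣..┃━━
                 ┃             .........♣♣...┃  
                 ┃             ..............┃──
                 ┃             ............^^┃f6
                 ┃             ..............┃34


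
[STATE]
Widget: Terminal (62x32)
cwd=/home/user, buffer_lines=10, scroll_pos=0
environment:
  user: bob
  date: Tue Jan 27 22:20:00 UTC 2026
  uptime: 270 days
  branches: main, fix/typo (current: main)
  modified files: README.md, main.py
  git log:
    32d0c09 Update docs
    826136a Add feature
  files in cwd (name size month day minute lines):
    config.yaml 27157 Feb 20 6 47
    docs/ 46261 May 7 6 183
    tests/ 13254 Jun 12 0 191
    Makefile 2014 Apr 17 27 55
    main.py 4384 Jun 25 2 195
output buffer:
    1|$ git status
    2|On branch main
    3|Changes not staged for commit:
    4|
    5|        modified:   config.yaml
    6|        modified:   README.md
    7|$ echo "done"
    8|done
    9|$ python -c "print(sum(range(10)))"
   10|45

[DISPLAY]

$ git status                                                  
On branch main                                                
Changes not staged for commit:                                
                                                              
        modified:   config.yaml                               
        modified:   README.md                                 
$ echo "done"                                                 
done                                                          
$ python -c "print(sum(range(10)))"                           
45                                                            
$ █                                                           
                                                              
                                                              
                                                              
                                                              
                                                              
                                                              
                                                              
                                                              
                                                              
                                                              
                                                              
                                                              
                                                              
                                                              
                                                              
                                                              
                                                              
                                                              
                                                              
                                                              
                                                              


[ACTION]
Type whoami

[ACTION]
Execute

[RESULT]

$ git status                                                  
On branch main                                                
Changes not staged for commit:                                
                                                              
        modified:   config.yaml                               
        modified:   README.md                                 
$ echo "done"                                                 
done                                                          
$ python -c "print(sum(range(10)))"                           
45                                                            
$ whoami                                                      
bob                                                           
$ █                                                           
                                                              
                                                              
                                                              
                                                              
                                                              
                                                              
                                                              
                                                              
                                                              
                                                              
                                                              
                                                              
                                                              
                                                              
                                                              
                                                              
                                                              
                                                              
                                                              


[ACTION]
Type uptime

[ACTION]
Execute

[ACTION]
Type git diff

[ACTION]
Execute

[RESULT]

$ git status                                                  
On branch main                                                
Changes not staged for commit:                                
                                                              
        modified:   config.yaml                               
        modified:   README.md                                 
$ echo "done"                                                 
done                                                          
$ python -c "print(sum(range(10)))"                           
45                                                            
$ whoami                                                      
bob                                                           
$ uptime                                                      
 10:00  up 270 days                                           
$ git diff                                                    
diff --git a/main.py b/main.py                                
--- a/main.py                                                 
+++ b/main.py                                                 
@@ -1,3 +1,4 @@                                               
+# updated                                                    
 import sys                                                   
$ █                                                           
                                                              
                                                              
                                                              
                                                              
                                                              
                                                              
                                                              
                                                              
                                                              
                                                              
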